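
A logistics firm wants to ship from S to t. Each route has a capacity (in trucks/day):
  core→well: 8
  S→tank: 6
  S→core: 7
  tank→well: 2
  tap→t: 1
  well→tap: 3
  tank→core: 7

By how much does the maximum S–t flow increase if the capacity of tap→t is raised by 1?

Original max flow = 1.
After raising cap(tap→t), augmenting paths through that edge carry 1 more unit.
New max flow = 2. Increase = 1.

1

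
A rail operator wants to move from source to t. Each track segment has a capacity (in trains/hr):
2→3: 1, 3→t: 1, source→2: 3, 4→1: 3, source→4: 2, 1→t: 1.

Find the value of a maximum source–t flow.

2

Augment source→2→3→t: bottleneck 1. Total 1.
Augment source→4→1→t: bottleneck 1. Total 2.
No augmenting path remains in the residual graph.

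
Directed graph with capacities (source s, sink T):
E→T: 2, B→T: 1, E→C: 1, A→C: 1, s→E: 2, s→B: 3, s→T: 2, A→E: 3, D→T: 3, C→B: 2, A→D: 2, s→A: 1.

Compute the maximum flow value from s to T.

6

Augment s→T: bottleneck 2. Total 2.
Augment s→E→T: bottleneck 2. Total 4.
Augment s→B→T: bottleneck 1. Total 5.
Augment s→A→D→T: bottleneck 1. Total 6.
No augmenting path remains in the residual graph.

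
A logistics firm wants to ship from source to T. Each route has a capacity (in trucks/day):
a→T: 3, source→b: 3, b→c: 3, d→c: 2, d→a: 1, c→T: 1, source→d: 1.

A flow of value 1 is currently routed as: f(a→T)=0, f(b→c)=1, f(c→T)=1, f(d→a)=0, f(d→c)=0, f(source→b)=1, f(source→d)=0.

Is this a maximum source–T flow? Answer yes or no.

Residual path source→d→a→T has bottleneck 1 > 0.
Pushing 1 along it raises the flow to 2, so the given flow is not maximum.

No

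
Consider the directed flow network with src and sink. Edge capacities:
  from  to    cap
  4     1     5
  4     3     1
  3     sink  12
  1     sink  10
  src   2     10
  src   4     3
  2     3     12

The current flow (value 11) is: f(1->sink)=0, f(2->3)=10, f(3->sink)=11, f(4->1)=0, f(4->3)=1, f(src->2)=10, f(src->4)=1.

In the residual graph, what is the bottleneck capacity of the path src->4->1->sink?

2

Residual capacities along the path: src->4: 2, 4->1: 5, 1->sink: 10.
Minimum is 2.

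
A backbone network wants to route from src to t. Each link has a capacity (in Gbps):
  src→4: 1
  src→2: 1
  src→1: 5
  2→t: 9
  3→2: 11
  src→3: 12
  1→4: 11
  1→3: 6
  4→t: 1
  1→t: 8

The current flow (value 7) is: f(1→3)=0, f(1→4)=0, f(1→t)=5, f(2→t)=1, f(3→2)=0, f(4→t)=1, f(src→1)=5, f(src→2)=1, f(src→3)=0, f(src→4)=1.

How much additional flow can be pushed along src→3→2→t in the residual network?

8

Residual capacities along the path: src→3: 12, 3→2: 11, 2→t: 8.
Minimum is 8.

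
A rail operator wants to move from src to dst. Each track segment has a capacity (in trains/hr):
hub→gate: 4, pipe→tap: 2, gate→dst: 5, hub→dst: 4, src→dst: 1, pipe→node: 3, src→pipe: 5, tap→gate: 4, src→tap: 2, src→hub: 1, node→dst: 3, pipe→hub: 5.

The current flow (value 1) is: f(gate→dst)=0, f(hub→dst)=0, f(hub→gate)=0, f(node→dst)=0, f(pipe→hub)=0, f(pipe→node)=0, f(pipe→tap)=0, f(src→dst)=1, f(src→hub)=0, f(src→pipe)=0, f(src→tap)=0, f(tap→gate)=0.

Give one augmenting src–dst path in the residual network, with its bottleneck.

src→hub→dst, bottleneck 1

Residual along src→hub→dst: src→hub: 1, hub→dst: 4.
Bottleneck = min = 1.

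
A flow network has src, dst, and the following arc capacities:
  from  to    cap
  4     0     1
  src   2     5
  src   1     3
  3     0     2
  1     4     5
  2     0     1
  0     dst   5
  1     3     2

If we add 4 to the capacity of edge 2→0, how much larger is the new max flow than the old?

1

Original max flow = 4.
After raising cap(2→0), augmenting paths through that edge carry 1 more unit.
New max flow = 5. Increase = 1.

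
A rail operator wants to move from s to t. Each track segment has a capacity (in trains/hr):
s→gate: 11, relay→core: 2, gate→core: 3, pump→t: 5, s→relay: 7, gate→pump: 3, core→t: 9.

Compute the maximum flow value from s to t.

Augment s→gate→pump→t: bottleneck 3. Total 3.
Augment s→gate→core→t: bottleneck 3. Total 6.
Augment s→relay→core→t: bottleneck 2. Total 8.
No augmenting path remains in the residual graph.

8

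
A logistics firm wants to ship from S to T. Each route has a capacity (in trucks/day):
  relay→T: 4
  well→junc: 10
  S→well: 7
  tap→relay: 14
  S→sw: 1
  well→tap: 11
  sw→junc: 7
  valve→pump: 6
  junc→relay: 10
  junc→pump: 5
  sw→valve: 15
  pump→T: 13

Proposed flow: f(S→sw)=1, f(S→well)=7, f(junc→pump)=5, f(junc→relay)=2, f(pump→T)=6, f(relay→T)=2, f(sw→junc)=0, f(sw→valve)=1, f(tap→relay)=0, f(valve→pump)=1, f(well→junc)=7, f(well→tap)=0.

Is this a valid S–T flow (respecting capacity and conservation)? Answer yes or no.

Yes

Every edge has 0 ≤ f(e) ≤ cap(e).
At each intermediate node, inflow equals outflow.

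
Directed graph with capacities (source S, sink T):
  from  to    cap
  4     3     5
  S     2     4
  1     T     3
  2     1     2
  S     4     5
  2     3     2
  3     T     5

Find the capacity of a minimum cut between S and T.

Max flow = 7 (via 2 augmenting paths).
In the residual at optimum, the set reachable from S is {2, 3, 4, S}.
Cut edges: 2→1 (cap 2), 3→T (cap 5). Sum = 7.

7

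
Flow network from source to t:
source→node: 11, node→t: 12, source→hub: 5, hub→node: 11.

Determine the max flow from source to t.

Augment source→node→t: bottleneck 11. Total 11.
Augment source→hub→node→t: bottleneck 1. Total 12.
No augmenting path remains in the residual graph.

12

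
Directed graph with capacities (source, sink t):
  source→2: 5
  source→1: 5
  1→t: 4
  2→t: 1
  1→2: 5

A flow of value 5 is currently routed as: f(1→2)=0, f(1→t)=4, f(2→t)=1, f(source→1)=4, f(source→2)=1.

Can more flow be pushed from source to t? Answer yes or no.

No

Residual reachable from source: {1, 2, source}; t is not reachable.
Saturated cut: 1→t, 2→t with total capacity 5 = current flow value. Flow is maximum.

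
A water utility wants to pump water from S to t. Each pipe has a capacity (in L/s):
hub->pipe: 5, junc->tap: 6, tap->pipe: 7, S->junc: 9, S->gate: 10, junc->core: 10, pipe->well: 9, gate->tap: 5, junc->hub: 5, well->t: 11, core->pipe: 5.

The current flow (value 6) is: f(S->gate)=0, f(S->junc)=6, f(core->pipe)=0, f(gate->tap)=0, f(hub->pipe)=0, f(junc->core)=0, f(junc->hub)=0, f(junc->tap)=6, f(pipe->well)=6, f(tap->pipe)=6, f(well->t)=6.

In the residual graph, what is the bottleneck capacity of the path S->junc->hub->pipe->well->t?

3

Residual capacities along the path: S->junc: 3, junc->hub: 5, hub->pipe: 5, pipe->well: 3, well->t: 5.
Minimum is 3.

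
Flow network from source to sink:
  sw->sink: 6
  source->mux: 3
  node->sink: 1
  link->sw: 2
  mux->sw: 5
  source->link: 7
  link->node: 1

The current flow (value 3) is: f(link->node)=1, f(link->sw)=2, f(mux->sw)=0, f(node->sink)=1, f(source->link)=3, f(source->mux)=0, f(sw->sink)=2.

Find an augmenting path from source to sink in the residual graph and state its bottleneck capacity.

source->mux->sw->sink, bottleneck 3

Residual along source->mux->sw->sink: source->mux: 3, mux->sw: 5, sw->sink: 4.
Bottleneck = min = 3.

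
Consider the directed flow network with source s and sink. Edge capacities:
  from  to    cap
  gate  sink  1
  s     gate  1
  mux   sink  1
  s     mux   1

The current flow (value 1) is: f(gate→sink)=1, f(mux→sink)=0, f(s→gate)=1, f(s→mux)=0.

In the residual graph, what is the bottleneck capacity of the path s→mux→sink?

Residual capacities along the path: s→mux: 1, mux→sink: 1.
Minimum is 1.

1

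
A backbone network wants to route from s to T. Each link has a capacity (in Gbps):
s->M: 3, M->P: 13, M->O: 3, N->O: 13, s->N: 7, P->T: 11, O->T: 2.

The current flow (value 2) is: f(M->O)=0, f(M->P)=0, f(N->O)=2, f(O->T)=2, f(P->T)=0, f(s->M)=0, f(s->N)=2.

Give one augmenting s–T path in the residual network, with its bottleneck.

s->M->P->T, bottleneck 3

Residual along s->M->P->T: s->M: 3, M->P: 13, P->T: 11.
Bottleneck = min = 3.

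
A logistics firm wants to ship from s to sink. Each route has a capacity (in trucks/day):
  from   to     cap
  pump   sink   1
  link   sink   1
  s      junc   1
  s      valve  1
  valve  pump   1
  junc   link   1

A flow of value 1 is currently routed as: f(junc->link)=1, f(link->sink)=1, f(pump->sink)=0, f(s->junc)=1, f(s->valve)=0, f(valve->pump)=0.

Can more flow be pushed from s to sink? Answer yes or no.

Residual path s->valve->pump->sink has bottleneck 1 > 0.
Pushing 1 along it raises the flow to 2, so the given flow is not maximum.

Yes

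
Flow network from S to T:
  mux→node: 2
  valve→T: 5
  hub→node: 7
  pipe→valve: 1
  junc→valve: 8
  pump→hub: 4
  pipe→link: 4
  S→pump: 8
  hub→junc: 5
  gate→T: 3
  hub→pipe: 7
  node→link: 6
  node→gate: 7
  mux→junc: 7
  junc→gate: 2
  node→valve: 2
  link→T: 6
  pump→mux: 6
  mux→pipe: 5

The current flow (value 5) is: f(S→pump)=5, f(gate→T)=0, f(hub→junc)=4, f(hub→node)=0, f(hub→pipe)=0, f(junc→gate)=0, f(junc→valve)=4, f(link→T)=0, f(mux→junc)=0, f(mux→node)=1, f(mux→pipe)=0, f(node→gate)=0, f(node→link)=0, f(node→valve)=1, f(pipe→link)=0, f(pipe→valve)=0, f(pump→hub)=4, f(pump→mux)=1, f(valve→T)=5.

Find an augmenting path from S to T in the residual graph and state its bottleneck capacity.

Residual along S→pump→mux→node→gate→T: S→pump: 3, pump→mux: 5, mux→node: 1, node→gate: 7, gate→T: 3.
Bottleneck = min = 1.

S→pump→mux→node→gate→T, bottleneck 1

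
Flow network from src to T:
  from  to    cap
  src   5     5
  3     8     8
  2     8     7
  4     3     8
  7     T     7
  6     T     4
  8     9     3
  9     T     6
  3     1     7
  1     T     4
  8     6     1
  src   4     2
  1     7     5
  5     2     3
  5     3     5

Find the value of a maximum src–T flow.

Augment src→5→3→1→T: bottleneck 4. Total 4.
Augment src→5→2→8→6→T: bottleneck 1. Total 5.
Augment src→4→3→8→9→T: bottleneck 2. Total 7.
No augmenting path remains in the residual graph.

7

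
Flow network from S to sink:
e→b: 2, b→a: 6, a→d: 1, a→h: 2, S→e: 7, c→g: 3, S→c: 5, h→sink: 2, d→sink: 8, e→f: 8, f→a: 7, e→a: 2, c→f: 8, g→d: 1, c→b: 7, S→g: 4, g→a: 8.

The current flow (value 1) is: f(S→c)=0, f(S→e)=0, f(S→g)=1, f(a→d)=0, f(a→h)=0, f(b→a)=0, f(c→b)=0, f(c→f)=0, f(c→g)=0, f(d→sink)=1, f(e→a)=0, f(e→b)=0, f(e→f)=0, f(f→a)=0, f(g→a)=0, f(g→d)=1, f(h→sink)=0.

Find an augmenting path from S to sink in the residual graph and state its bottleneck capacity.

Residual along S→e→a→h→sink: S→e: 7, e→a: 2, a→h: 2, h→sink: 2.
Bottleneck = min = 2.

S→e→a→h→sink, bottleneck 2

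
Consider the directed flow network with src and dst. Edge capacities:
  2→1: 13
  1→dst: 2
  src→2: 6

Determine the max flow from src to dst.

2

Augment src→2→1→dst: bottleneck 2. Total 2.
No augmenting path remains in the residual graph.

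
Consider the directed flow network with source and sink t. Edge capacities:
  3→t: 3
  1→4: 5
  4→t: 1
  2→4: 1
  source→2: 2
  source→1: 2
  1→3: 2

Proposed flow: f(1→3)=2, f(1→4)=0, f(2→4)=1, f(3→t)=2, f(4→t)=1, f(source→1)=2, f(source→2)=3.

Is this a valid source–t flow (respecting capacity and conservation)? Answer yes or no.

Capacity violated on source→2: flow 3 > capacity 2.

No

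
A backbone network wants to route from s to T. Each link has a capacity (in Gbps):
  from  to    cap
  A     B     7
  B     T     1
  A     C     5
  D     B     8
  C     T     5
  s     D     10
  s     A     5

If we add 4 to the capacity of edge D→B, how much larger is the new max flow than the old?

Original max flow = 6.
Edge D→B does not cross the min cut (source side {B, D, s}), so extra capacity there cannot help.
New max flow = 6. Increase = 0.

0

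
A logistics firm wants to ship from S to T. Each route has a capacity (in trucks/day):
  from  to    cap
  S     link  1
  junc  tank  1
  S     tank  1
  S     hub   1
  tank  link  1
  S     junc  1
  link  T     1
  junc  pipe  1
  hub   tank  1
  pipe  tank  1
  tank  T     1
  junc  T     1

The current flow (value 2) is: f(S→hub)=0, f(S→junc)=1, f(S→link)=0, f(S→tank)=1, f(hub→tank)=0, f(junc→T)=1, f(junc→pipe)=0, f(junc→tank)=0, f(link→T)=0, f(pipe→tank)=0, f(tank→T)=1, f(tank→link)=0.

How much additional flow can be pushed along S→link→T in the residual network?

1

Residual capacities along the path: S→link: 1, link→T: 1.
Minimum is 1.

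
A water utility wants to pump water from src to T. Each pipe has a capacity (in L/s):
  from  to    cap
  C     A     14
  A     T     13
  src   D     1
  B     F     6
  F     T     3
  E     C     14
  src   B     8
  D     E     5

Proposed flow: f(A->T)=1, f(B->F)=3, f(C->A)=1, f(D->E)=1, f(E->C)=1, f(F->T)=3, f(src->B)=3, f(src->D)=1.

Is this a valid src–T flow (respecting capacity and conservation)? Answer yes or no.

Every edge has 0 ≤ f(e) ≤ cap(e).
At each intermediate node, inflow equals outflow.

Yes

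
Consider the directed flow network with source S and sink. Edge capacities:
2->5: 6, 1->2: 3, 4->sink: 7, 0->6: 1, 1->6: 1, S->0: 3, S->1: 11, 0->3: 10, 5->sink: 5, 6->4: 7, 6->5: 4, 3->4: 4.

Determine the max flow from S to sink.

7

Augment S->0->3->4->sink: bottleneck 3. Total 3.
Augment S->1->6->4->sink: bottleneck 1. Total 4.
Augment S->1->2->5->sink: bottleneck 3. Total 7.
No augmenting path remains in the residual graph.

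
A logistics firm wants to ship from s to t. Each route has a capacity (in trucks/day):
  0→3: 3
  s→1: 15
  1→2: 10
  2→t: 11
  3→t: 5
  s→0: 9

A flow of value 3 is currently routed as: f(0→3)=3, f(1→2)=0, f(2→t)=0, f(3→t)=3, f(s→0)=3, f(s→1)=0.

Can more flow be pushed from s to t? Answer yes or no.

Residual path s→1→2→t has bottleneck 10 > 0.
Pushing 10 along it raises the flow to 13, so the given flow is not maximum.

Yes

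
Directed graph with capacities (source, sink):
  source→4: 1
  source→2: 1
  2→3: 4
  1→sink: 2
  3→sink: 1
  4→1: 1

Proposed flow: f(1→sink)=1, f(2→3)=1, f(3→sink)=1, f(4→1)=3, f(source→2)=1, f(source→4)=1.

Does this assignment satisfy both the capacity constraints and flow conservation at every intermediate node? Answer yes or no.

Capacity violated on 4→1: flow 3 > capacity 1.

No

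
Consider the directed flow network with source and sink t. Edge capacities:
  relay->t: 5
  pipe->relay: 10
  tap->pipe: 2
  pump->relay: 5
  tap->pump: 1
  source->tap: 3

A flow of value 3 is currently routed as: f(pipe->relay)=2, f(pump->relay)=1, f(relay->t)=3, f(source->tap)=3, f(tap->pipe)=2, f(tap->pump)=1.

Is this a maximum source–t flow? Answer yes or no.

Yes

Residual reachable from source: {source}; t is not reachable.
Saturated cut: source->tap with total capacity 3 = current flow value. Flow is maximum.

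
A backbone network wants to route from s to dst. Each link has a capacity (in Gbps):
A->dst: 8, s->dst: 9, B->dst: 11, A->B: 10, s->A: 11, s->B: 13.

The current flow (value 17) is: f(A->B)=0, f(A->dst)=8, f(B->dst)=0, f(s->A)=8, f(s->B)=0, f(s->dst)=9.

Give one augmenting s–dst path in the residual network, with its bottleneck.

s->B->dst, bottleneck 11

Residual along s->B->dst: s->B: 13, B->dst: 11.
Bottleneck = min = 11.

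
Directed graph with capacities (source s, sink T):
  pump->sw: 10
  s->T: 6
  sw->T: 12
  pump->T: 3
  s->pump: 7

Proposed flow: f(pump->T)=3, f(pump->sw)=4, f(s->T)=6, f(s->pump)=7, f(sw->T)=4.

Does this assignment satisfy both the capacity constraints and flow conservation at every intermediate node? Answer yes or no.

Yes

Every edge has 0 ≤ f(e) ≤ cap(e).
At each intermediate node, inflow equals outflow.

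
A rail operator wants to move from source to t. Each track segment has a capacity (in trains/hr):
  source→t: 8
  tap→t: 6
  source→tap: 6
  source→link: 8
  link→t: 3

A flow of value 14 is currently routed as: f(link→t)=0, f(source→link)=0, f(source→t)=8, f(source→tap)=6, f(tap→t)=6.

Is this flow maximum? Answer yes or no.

No

Residual path source→link→t has bottleneck 3 > 0.
Pushing 3 along it raises the flow to 17, so the given flow is not maximum.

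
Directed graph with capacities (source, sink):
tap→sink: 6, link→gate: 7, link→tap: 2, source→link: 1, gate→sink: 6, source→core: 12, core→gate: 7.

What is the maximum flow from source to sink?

7

Augment source→link→tap→sink: bottleneck 1. Total 1.
Augment source→core→gate→sink: bottleneck 6. Total 7.
No augmenting path remains in the residual graph.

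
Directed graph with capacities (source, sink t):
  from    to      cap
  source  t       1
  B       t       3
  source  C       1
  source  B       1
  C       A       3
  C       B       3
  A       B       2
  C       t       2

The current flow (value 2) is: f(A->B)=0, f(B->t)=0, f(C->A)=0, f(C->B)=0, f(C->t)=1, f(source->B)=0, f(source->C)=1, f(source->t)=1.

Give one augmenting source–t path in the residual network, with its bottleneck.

Residual along source->B->t: source->B: 1, B->t: 3.
Bottleneck = min = 1.

source->B->t, bottleneck 1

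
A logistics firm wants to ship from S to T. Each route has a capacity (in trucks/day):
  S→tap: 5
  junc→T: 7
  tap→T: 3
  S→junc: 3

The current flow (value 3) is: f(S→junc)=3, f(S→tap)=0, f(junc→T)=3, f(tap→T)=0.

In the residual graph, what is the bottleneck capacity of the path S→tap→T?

Residual capacities along the path: S→tap: 5, tap→T: 3.
Minimum is 3.

3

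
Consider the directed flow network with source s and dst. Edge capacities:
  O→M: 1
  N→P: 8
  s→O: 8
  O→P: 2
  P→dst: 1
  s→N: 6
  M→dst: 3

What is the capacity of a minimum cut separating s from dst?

Max flow = 2 (via 2 augmenting paths).
In the residual at optimum, the set reachable from s is {N, O, P, s}.
Cut edges: O→M (cap 1), P→dst (cap 1). Sum = 2.

2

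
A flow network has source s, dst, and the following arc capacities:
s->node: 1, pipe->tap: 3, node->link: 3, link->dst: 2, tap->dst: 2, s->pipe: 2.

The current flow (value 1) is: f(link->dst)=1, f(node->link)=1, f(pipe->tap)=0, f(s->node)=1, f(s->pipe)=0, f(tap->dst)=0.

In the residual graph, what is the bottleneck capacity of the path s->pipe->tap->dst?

2

Residual capacities along the path: s->pipe: 2, pipe->tap: 3, tap->dst: 2.
Minimum is 2.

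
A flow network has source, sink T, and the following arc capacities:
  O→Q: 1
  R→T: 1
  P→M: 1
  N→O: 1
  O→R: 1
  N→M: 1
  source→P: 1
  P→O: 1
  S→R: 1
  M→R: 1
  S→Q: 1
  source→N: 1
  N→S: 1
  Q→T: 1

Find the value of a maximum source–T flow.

Augment source→N→O→R→T: bottleneck 1. Total 1.
Augment source→P→O→Q→T: bottleneck 1. Total 2.
No augmenting path remains in the residual graph.

2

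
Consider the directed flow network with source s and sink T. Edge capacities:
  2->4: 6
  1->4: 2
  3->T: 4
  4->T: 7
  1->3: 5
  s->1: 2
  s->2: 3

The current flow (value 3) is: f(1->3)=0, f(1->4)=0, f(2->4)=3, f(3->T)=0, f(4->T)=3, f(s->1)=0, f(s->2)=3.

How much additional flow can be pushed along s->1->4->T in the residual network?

2

Residual capacities along the path: s->1: 2, 1->4: 2, 4->T: 4.
Minimum is 2.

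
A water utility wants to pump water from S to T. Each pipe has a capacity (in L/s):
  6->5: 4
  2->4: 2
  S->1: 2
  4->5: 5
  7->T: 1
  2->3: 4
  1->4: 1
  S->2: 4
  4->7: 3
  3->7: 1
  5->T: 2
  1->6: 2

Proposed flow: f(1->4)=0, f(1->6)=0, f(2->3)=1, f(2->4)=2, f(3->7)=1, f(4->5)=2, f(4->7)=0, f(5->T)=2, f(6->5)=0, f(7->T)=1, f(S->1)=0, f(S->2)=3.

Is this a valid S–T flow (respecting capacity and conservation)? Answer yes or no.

Yes

Every edge has 0 ≤ f(e) ≤ cap(e).
At each intermediate node, inflow equals outflow.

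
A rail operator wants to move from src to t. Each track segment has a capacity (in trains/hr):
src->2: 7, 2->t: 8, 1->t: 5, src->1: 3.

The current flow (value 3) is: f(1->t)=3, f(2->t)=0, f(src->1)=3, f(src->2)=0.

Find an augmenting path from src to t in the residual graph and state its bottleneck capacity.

Residual along src->2->t: src->2: 7, 2->t: 8.
Bottleneck = min = 7.

src->2->t, bottleneck 7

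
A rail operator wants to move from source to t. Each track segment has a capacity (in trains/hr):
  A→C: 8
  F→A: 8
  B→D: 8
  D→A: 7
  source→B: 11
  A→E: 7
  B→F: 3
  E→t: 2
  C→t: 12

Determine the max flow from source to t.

10

Augment source→B→F→A→E→t: bottleneck 2. Total 2.
Augment source→B→F→A→C→t: bottleneck 1. Total 3.
Augment source→B→D→A→C→t: bottleneck 7. Total 10.
No augmenting path remains in the residual graph.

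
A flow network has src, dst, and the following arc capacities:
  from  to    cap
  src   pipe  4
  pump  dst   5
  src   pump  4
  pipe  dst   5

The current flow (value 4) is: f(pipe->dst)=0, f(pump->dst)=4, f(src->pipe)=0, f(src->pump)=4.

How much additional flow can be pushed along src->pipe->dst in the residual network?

4

Residual capacities along the path: src->pipe: 4, pipe->dst: 5.
Minimum is 4.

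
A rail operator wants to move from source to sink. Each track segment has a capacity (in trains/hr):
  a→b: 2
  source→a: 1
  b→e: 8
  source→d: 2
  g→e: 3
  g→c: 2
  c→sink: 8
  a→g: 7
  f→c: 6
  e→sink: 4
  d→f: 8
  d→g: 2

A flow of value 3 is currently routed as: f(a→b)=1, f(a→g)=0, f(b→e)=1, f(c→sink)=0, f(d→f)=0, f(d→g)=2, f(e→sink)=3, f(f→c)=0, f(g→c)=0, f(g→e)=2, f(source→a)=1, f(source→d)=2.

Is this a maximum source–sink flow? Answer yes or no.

Yes

Residual reachable from source: {source}; sink is not reachable.
Saturated cut: source→a, source→d with total capacity 3 = current flow value. Flow is maximum.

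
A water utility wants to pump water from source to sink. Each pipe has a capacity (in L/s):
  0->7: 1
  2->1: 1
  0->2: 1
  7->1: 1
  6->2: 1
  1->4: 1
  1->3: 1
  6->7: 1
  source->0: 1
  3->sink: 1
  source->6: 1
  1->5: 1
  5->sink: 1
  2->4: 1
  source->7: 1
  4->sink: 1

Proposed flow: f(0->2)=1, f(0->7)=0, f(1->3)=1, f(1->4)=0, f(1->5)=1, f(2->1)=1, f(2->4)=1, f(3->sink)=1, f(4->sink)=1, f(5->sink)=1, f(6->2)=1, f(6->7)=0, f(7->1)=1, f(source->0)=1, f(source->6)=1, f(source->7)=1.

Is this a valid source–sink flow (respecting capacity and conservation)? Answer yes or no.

Yes

Every edge has 0 ≤ f(e) ≤ cap(e).
At each intermediate node, inflow equals outflow.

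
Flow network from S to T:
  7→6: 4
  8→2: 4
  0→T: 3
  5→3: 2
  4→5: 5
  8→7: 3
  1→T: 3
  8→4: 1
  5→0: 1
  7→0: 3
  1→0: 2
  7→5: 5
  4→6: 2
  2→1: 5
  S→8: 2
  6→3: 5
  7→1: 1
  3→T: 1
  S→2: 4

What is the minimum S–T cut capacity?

6

Max flow = 6 (via 3 augmenting paths).
In the residual at optimum, the set reachable from S is {S}.
Cut edges: S→8 (cap 2), S→2 (cap 4). Sum = 6.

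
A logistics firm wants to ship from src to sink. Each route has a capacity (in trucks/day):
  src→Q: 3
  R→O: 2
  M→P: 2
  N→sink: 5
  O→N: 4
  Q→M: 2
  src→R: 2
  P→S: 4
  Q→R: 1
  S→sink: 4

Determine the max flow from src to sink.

Augment src→R→O→N→sink: bottleneck 2. Total 2.
Augment src→Q→M→P→S→sink: bottleneck 2. Total 4.
No augmenting path remains in the residual graph.

4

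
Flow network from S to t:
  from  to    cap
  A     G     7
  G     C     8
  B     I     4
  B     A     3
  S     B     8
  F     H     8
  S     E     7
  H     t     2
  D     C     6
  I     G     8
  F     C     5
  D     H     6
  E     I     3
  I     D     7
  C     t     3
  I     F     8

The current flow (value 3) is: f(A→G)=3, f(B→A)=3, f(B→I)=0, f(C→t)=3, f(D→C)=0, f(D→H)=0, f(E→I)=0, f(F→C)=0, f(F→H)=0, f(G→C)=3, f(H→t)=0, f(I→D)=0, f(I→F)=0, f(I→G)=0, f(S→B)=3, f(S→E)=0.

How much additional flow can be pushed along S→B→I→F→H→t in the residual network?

Residual capacities along the path: S→B: 5, B→I: 4, I→F: 8, F→H: 8, H→t: 2.
Minimum is 2.

2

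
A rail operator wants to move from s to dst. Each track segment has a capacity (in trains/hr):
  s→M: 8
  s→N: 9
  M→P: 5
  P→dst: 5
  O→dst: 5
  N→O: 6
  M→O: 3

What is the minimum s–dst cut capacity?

10

Max flow = 10 (via 3 augmenting paths).
In the residual at optimum, the set reachable from s is {M, N, O, s}.
Cut edges: M→P (cap 5), O→dst (cap 5). Sum = 10.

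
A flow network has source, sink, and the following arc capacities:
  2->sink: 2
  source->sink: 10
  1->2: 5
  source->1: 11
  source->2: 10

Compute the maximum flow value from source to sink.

12

Augment source->sink: bottleneck 10. Total 10.
Augment source->2->sink: bottleneck 2. Total 12.
No augmenting path remains in the residual graph.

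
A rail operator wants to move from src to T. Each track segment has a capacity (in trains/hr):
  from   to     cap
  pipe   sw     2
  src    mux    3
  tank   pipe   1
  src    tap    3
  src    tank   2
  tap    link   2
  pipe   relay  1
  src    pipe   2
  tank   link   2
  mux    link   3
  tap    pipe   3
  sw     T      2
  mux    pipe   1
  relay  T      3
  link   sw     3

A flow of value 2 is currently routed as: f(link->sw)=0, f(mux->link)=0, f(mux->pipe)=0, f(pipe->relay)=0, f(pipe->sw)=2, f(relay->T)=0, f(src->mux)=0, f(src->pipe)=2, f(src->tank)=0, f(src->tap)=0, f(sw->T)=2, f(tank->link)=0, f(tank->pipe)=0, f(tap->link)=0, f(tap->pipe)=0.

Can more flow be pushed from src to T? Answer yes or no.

Yes

Residual path src->tank->pipe->relay->T has bottleneck 1 > 0.
Pushing 1 along it raises the flow to 3, so the given flow is not maximum.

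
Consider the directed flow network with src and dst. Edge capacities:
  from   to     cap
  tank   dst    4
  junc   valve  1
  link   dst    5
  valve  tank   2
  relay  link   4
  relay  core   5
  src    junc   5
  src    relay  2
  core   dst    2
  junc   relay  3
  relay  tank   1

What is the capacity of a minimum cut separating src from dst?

Max flow = 6 (via 4 augmenting paths).
In the residual at optimum, the set reachable from src is {junc, src}.
Cut edges: src→relay (cap 2), junc→relay (cap 3), junc→valve (cap 1). Sum = 6.

6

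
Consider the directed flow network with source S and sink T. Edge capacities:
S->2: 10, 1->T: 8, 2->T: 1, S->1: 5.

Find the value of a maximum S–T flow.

Augment S->1->T: bottleneck 5. Total 5.
Augment S->2->T: bottleneck 1. Total 6.
No augmenting path remains in the residual graph.

6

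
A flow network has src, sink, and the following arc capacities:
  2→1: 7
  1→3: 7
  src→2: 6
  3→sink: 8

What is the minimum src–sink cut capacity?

Max flow = 6 (via 1 augmenting path).
In the residual at optimum, the set reachable from src is {src}.
Cut edges: src→2 (cap 6). Sum = 6.

6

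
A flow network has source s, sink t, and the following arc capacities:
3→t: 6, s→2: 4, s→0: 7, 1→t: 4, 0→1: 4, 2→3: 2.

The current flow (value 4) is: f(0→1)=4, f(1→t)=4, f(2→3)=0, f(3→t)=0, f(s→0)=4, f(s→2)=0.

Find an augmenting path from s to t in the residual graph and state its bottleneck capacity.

Residual along s→2→3→t: s→2: 4, 2→3: 2, 3→t: 6.
Bottleneck = min = 2.

s→2→3→t, bottleneck 2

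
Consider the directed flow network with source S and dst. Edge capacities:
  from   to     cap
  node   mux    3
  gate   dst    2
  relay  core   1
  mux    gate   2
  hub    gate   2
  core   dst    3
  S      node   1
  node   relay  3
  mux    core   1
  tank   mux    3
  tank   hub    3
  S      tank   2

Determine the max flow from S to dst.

Augment S->node->relay->core->dst: bottleneck 1. Total 1.
Augment S->tank->mux->core->dst: bottleneck 1. Total 2.
Augment S->tank->mux->gate->dst: bottleneck 1. Total 3.
No augmenting path remains in the residual graph.

3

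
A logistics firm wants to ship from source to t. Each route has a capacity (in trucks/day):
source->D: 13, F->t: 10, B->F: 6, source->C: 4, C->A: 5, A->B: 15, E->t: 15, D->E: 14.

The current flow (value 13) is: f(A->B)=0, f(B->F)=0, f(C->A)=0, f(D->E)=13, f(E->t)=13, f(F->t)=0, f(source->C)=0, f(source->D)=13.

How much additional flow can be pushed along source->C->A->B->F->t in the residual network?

Residual capacities along the path: source->C: 4, C->A: 5, A->B: 15, B->F: 6, F->t: 10.
Minimum is 4.

4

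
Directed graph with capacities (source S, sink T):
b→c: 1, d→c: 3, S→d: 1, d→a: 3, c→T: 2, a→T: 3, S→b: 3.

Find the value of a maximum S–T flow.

Augment S→b→c→T: bottleneck 1. Total 1.
Augment S→d→c→T: bottleneck 1. Total 2.
No augmenting path remains in the residual graph.

2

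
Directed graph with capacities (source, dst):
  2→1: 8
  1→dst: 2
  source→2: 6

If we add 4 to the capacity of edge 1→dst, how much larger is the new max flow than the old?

Original max flow = 2.
After raising cap(1→dst), augmenting paths through that edge carry 4 more units.
New max flow = 6. Increase = 4.

4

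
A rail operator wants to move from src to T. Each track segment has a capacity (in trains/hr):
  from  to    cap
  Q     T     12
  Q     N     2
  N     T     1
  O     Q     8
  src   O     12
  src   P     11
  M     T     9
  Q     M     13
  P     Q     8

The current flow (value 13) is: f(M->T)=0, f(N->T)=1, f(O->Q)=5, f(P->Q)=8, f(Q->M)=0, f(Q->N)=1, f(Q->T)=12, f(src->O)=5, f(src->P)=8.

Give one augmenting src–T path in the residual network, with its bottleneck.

Residual along src->O->Q->M->T: src->O: 7, O->Q: 3, Q->M: 13, M->T: 9.
Bottleneck = min = 3.

src->O->Q->M->T, bottleneck 3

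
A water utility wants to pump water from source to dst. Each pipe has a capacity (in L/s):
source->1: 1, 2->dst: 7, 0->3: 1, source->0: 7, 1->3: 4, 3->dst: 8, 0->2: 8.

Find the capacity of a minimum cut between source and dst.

Max flow = 8 (via 3 augmenting paths).
In the residual at optimum, the set reachable from source is {source}.
Cut edges: source->1 (cap 1), source->0 (cap 7). Sum = 8.

8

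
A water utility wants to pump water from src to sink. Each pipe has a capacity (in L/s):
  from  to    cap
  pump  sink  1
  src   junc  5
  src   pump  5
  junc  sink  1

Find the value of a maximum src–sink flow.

Augment src->junc->sink: bottleneck 1. Total 1.
Augment src->pump->sink: bottleneck 1. Total 2.
No augmenting path remains in the residual graph.

2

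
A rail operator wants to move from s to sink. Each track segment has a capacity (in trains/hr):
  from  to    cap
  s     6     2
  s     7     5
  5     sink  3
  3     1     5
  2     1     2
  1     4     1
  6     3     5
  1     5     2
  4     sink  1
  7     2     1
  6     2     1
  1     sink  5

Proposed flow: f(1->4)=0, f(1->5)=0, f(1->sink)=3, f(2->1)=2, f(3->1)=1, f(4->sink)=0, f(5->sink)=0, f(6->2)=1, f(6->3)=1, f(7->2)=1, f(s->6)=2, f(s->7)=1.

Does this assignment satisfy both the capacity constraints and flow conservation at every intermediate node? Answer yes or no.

Every edge has 0 ≤ f(e) ≤ cap(e).
At each intermediate node, inflow equals outflow.

Yes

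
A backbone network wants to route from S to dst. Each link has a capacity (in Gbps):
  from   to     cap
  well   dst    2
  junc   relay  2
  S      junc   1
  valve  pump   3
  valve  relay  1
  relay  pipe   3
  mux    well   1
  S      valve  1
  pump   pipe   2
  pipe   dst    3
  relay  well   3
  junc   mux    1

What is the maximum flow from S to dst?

2

Augment S→junc→mux→well→dst: bottleneck 1. Total 1.
Augment S→valve→relay→well→dst: bottleneck 1. Total 2.
No augmenting path remains in the residual graph.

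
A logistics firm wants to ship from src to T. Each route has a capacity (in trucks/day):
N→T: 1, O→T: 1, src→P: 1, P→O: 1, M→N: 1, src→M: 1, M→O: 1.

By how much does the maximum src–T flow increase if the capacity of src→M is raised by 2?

Original max flow = 2.
Even with extra capacity on src→M, another cut of capacity 2 remains binding.
New max flow = 2. Increase = 0.

0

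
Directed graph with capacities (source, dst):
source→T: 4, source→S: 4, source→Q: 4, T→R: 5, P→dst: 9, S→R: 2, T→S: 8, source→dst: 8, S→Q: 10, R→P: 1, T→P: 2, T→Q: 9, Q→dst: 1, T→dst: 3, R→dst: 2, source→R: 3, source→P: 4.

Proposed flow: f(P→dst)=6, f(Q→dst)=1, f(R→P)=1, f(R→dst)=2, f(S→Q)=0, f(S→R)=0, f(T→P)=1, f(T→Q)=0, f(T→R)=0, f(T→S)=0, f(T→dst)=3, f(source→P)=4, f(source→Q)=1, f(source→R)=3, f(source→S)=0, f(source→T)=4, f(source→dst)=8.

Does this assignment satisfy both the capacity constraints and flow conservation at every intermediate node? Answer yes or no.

Yes

Every edge has 0 ≤ f(e) ≤ cap(e).
At each intermediate node, inflow equals outflow.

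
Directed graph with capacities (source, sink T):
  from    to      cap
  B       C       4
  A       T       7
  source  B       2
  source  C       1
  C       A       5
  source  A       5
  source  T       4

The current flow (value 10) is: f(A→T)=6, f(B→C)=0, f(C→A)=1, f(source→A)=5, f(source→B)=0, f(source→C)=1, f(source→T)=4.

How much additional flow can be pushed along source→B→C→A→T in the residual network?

1

Residual capacities along the path: source→B: 2, B→C: 4, C→A: 4, A→T: 1.
Minimum is 1.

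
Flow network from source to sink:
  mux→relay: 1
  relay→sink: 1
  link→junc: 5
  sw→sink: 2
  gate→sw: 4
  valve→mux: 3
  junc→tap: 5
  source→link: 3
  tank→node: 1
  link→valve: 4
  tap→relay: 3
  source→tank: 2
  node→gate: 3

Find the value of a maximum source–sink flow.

Augment source→link→junc→tap→relay→sink: bottleneck 1. Total 1.
Augment source→tank→node→gate→sw→sink: bottleneck 1. Total 2.
No augmenting path remains in the residual graph.

2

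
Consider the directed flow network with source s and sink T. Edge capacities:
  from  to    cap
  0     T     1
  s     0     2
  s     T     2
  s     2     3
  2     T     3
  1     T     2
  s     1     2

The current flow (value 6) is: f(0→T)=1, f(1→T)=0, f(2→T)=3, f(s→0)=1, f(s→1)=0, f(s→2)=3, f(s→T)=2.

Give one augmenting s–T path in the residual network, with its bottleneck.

s→1→T, bottleneck 2

Residual along s→1→T: s→1: 2, 1→T: 2.
Bottleneck = min = 2.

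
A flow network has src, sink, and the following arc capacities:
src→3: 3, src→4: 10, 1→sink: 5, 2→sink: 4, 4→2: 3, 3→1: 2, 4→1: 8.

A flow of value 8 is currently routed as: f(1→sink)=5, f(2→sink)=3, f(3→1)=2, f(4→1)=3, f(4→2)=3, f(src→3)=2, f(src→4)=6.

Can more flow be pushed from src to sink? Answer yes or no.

No

Residual reachable from src: {1, 3, 4, src}; sink is not reachable.
Saturated cut: 4→2, 1→sink with total capacity 8 = current flow value. Flow is maximum.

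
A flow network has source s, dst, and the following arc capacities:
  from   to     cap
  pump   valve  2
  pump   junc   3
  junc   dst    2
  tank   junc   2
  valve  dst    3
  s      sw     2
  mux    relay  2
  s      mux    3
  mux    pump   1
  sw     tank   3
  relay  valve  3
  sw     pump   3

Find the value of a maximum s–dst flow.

5

Augment s→mux→relay→valve→dst: bottleneck 2. Total 2.
Augment s→mux→pump→valve→dst: bottleneck 1. Total 3.
Augment s→sw→pump→junc→dst: bottleneck 2. Total 5.
No augmenting path remains in the residual graph.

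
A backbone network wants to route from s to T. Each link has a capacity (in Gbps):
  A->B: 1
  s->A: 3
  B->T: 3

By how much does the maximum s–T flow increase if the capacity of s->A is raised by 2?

0

Original max flow = 1.
Edge s->A does not cross the min cut (source side {A, s}), so extra capacity there cannot help.
New max flow = 1. Increase = 0.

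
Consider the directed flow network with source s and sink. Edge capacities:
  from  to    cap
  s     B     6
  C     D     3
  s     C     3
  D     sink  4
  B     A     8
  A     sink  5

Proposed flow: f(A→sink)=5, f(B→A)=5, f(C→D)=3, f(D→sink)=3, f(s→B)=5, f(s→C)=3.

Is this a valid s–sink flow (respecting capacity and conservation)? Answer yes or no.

Every edge has 0 ≤ f(e) ≤ cap(e).
At each intermediate node, inflow equals outflow.

Yes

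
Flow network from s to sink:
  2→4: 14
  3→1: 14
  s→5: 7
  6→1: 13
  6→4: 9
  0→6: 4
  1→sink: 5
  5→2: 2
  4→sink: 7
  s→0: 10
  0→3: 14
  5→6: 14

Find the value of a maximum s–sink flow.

12

Augment s→0→3→1→sink: bottleneck 5. Total 5.
Augment s→0→6→4→sink: bottleneck 4. Total 9.
Augment s→5→6→4→sink: bottleneck 3. Total 12.
No augmenting path remains in the residual graph.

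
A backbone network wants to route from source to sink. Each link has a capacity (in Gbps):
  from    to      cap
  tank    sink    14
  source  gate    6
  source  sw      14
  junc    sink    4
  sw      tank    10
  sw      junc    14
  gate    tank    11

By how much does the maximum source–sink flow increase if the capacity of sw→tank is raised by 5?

Original max flow = 18.
Edge sw→tank does not cross the min cut (source side {gate, junc, source, sw, tank}), so extra capacity there cannot help.
New max flow = 18. Increase = 0.

0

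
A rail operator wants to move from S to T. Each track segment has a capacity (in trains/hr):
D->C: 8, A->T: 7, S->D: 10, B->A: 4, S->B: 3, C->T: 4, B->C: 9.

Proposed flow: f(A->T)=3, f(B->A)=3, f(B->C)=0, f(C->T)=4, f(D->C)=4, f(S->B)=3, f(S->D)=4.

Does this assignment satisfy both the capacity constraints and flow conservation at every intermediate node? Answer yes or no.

Yes

Every edge has 0 ≤ f(e) ≤ cap(e).
At each intermediate node, inflow equals outflow.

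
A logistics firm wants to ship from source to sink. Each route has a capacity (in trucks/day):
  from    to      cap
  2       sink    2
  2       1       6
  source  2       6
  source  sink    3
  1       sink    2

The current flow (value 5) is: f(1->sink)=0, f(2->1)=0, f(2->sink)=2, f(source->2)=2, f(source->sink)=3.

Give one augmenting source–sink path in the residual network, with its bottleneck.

source->2->1->sink, bottleneck 2

Residual along source->2->1->sink: source->2: 4, 2->1: 6, 1->sink: 2.
Bottleneck = min = 2.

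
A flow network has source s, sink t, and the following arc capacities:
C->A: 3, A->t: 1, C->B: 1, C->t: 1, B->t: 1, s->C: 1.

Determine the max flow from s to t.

1

Augment s->C->t: bottleneck 1. Total 1.
No augmenting path remains in the residual graph.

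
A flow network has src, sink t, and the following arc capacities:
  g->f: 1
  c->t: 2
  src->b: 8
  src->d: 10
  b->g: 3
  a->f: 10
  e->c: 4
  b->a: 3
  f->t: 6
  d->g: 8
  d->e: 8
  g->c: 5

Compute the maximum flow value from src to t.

Augment src->d->e->c->t: bottleneck 2. Total 2.
Augment src->d->g->f->t: bottleneck 1. Total 3.
Augment src->b->a->f->t: bottleneck 3. Total 6.
No augmenting path remains in the residual graph.

6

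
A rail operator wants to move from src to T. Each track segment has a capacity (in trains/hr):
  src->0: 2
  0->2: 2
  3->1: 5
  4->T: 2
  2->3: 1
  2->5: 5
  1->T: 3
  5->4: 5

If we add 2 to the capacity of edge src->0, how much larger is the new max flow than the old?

Original max flow = 2.
Even with extra capacity on src->0, another cut of capacity 2 remains binding.
New max flow = 2. Increase = 0.

0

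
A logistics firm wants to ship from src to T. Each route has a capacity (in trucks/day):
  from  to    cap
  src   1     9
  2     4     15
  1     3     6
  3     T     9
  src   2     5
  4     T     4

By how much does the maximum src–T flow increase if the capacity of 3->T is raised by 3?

0

Original max flow = 10.
Edge 3->T does not cross the min cut (source side {1, 2, 4, src}), so extra capacity there cannot help.
New max flow = 10. Increase = 0.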